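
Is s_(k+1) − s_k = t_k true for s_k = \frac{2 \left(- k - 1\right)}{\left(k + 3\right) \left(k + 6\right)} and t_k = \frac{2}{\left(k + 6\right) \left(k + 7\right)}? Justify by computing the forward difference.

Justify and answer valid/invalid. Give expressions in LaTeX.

s_(k+1) = 2*(-k - 2)/((k + 4)*(k + 7))
s_(k+1) − s_k = 2*(k**2 + 3*k - 8)/(k**4 + 20*k**3 + 145*k**2 + 450*k + 504)
(s_(k+1) − s_k) − t_k = 8*(-k - 5)/(k**4 + 20*k**3 + 145*k**2 + 450*k + 504)

Invalid: residual \frac{8 \left(- k - 5\right)}{k^{4} + 20 k^{3} + 145 k^{2} + 450 k + 504} ≠ 0.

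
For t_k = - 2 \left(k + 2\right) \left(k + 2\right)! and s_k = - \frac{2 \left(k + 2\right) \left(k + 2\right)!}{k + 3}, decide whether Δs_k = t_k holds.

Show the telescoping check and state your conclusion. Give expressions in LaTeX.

Invalid: residual \frac{2 \left(k^{2} + 5 k + 5\right) \left(k + 2\right)!}{\left(k + 3\right) \left(k + 4\right)} ≠ 0.

s_(k+1) = -2*(k + 3)*factorial(k + 3)/(k + 4)
s_(k+1) − s_k = -2*(k**3 + 8*k**2 + 21*k + 19)*factorial(k + 2)/((k + 3)*(k + 4))
(s_(k+1) − s_k) − t_k = 2*(k**2 + 5*k + 5)*factorial(k + 2)/((k + 3)*(k + 4))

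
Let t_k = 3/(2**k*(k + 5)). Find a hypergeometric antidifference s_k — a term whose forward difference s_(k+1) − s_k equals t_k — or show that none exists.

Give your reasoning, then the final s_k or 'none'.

not Gosper-summable; s_k does not exist

The ratio is (k + 5)/(2*(k + 6)).
Factor: A=k/2 + 5/2; B=k + 6; C=1.
Set up (k/2 + 5/2)·f(k+1) − (k + 5)·f(k) − (1) = 0.
Bound: deg f ≤ -1.
Negative degree bound (-1): no f exists, t_k not Gosper-summable.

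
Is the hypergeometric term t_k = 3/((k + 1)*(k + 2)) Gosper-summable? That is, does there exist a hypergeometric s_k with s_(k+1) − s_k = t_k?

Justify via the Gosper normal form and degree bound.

t_(k+1)/t_k = (k + 1)/(k + 3).
Take A(k)=k + 1, B(k)=k + 3, C(k)=1.
Set up (k + 1)·f(k+1) − (k + 2)·f(k) − (1) = 0.
d = 1 from the (1,1,0) case.
Match coefficients ⇒ f(k) = k.
So s_k = (B(k−1)f/C)·t_k = (k*(k + 2))·t_k = 3*k/(k + 1).
Check: Δs_k = 3/(k**2 + 3*k + 2). ✓

Yes. s_k = 3*k/(k + 1).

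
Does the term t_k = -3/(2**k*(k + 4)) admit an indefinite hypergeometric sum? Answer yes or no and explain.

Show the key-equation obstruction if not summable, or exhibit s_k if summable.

Step 1: r(k) = (k + 4)/(2*(k + 5)).
Gosper form: A/B · C(k+1)/C(k) with A=k/2 + 2, B=k + 5, C=1.
Need (k/2 + 2)·f(k+1) − (k + 4)·f(k) = 1.
Degrees (1,1,0) ⇒ d ≤ -1.
Negative degree bound (-1): no f exists, t_k not Gosper-summable.

No — t_k has no hypergeometric antidifference.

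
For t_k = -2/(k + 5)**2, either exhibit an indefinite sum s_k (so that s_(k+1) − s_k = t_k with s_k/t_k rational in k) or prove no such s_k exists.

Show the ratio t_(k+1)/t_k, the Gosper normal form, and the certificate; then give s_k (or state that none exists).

not Gosper-summable; s_k does not exist

The ratio is (k + 5)**2/(k + 6)**2.
Take A(k)=k**2 + 10*k + 25, B(k)=k**2 + 12*k + 36, C(k)=1.
Key eq: (k**2 + 10*k + 25)·f(k+1) = (k**2 + 10*k + 25)·f(k) + (1).
Bound: deg f ≤ 0.
Put f(k) = c0: A·f(k+1) − B(k−1)·f(k) − C = -1; need -1 = 0 — inconsistent ⇒ no f, not summable.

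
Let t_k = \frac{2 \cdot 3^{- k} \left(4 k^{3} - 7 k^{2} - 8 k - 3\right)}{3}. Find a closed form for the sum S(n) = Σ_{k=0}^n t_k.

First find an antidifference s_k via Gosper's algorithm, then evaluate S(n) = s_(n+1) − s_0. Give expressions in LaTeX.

S(n) = 3^{- n - 1} \left(- 3^{n + 2} - 4 n^{3} - 11 n^{2} - 7 n + 3\right)

r(k) = (4*k**3 + 5*k**2 - 10*k - 14)/(3*(4*k**3 - 7*k**2 - 8*k - 3)) after simplifying.
Normal form (A,B,C) = (1/3, 1, k**3 - 7*k**2/4 - 2*k - 3/4).
Solve (1/3)·f(k+1) − (1)·f(k) = k**3 - 7*k**2/4 - 2*k - 3/4.
deg f ≤ 3 (via 0,0,3).
Solving with deg f ≤ 3: f(k) = -3*(4*k**3 - k**2 - 3*k - 3)/8.
Get s_k = R·t_k = (-4*k**3 + k**2 + 3*k + 3)/3**k with R(k) = B(k−1)f(k)/C(k) = -3*(4*k**3 - k**2 - 3*k - 3)/(2*(4*k**3 - 7*k**2 - 8*k - 3)).
Verify: 2*(4*k**3 - 7*k**2 - 8*k - 3)/(3*3**k) matches t_k.
s_(n+1) = 3**(-n - 1)*(-4*n**3 - 11*n**2 - 7*n + 3) and s_(0) = 3, so S(n) = 3**(-n - 1)*(-3**(n + 2) - 4*n**3 - 11*n**2 - 7*n + 3).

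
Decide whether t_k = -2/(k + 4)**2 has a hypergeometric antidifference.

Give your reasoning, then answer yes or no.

No — key equation has no polynomial f.

Step 1: r(k) = (k + 4)**2/(k + 5)**2.
Gosper form: A/B · C(k+1)/C(k) with A=k**2 + 8*k + 16, B=k**2 + 10*k + 25, C=1.
Set up (k**2 + 8*k + 16)·f(k+1) − (k**2 + 8*k + 16)·f(k) − (1) = 0.
Degrees (2,2,0) ⇒ d ≤ 0.
Write f(k) = c0. Then LHS − RHS = -1, requiring -1 = 0: contradictory. No certificate.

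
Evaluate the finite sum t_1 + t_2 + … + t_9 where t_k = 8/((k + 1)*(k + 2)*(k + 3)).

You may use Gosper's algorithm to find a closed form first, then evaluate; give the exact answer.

Σ = 7/11

r(k) = (k + 1)/(k + 4) after simplifying.
Take A(k)=k + 1, B(k)=k + 4, C(k)=1.
Solve (k + 1)·f(k+1) − (k + 3)·f(k) = 1.
d = 2 from the (1,1,0) case.
A polynomial solution: f(k) = k*(k + 3)/4.
Certificate R = B(k−1)f/C = k*(k + 3)**2/4 gives s_k = 2*k*(k + 3)/((k + 1)*(k + 2)).
Verify: 8/(k**3 + 6*k**2 + 11*k + 6) matches t_k.
Telescoping: Σ = s_(10) − s_(1) = 65/33 − (4/3) = 7/11.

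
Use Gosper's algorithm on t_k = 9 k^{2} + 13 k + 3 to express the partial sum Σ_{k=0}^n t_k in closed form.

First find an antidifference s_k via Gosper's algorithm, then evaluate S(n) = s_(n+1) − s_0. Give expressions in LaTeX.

S(n) = 3 n^{3} + 11 n^{2} + 11 n + 3

r(k) = (9*k**2 + 31*k + 25)/(9*k**2 + 13*k + 3) after simplifying.
Take A(k)=1, B(k)=1, C(k)=k**2 + 13*k/9 + 1/3.
Set up (1)·f(k+1) − (1)·f(k) − (k**2 + 13*k/9 + 1/3) = 0.
Bound: deg f ≤ 3.
Coefficient equations give f(k) = k*(3*k**2 + 2*k - 2)/9.
Certificate R = B(k−1)f/C = k*(3*k**2 + 2*k - 2)/(9*k**2 + 13*k + 3) gives s_k = k*(3*k**2 + 2*k - 2).
Check: Δs_k = 9*k**2 + 13*k + 3. ✓
Σ_(k=0)^n t_k = s_(n+1) − s_(0) = (3*n**3 + 11*n**2 + 11*n + 3) − (0), i.e. 3*n**3 + 11*n**2 + 11*n + 3.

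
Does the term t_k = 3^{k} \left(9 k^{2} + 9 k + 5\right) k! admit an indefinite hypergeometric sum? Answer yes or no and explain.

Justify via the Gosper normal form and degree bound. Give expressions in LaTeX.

Yes. s_k = 3^{k} \left(3 k - 2\right) k!.

r(k) = 3*(9*k**3 + 36*k**2 + 50*k + 23)/(9*k**2 + 9*k + 5) after simplifying.
Factor: A=3*k + 3; B=1; C=k**2 + k + 5/9.
Key eq: (3*k + 3)·f(k+1) = (1)·f(k) + (k**2 + k + 5/9).
deg f ≤ 1 (via 1,0,2).
Match coefficients ⇒ f(k) = (3*k - 2)/9.
Certificate R = B(k−1)f/C = (3*k - 2)/(9*k**2 + 9*k + 5) gives s_k = 3**k*(3*k - 2)*factorial(k).
Δs = 3**k*(9*k**2 + 9*k + 5)*factorial(k), as required.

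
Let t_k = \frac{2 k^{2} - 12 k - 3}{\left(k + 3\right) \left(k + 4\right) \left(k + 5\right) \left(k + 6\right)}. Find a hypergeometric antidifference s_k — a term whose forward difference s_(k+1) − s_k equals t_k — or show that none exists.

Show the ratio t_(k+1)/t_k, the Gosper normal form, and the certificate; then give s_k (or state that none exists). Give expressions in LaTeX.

s_k = \frac{k \left(k^{2} - 48 k + 17\right)}{30 \left(k + 3\right) \left(k + 4\right) \left(k + 5\right)}

Step 1: r(k) = (k + 3)*(12*k - 2*(k + 1)**2 + 15)/((k + 7)*(-2*k**2 + 12*k + 3)).
Factor: A=k + 3; B=k + 7; C=k**2 - 6*k - 3/2.
Solve (k + 3)·f(k+1) − (k + 6)·f(k) = k**2 - 6*k - 3/2.
deg f ≤ 3 (via 1,1,2).
Solve for f: f(k) = k*(k**2 - 48*k + 17)/60 (degree 3 ≤ 3).
Get s_k = R·t_k = k*(k**2 - 48*k + 17)/(30*(k + 3)*(k + 4)*(k + 5)) with R(k) = B(k−1)f(k)/C(k) = k*(k + 6)*(k**2 - 48*k + 17)/(30*(2*k**2 - 12*k - 3)).
s_(k+1) − s_k = (2*k**2 - 12*k - 3)/(k**4 + 18*k**3 + 119*k**2 + 342*k + 360) = t_k.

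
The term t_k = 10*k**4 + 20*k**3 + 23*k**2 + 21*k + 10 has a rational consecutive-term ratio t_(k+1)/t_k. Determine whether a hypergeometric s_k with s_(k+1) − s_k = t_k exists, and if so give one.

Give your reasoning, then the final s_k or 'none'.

s_k = k*(2*k**4 + k**2 + 4*k + 3)

Ratio r(k) = (10*k**4 + 60*k**3 + 143*k**2 + 167*k + 84)/(10*k**4 + 20*k**3 + 23*k**2 + 21*k + 10).
Take A(k)=1, B(k)=1, C(k)=k**4 + 2*k**3 + 23*k**2/10 + 21*k/10 + 1.
Set up (1)·f(k+1) − (1)·f(k) − (k**4 + 2*k**3 + 23*k**2/10 + 21*k/10 + 1) = 0.
Bound: deg f ≤ 5.
A polynomial solution: f(k) = k*(2*k**4 + k**2 + 4*k + 3)/10.
R(k) = B(k−1)·f(k)/C(k) = k*(2*k**4 + k**2 + 4*k + 3)/(10*k**4 + 20*k**3 + 23*k**2 + 21*k + 10); s_k = R·t_k = k*(2*k**4 + k**2 + 4*k + 3).
s_(k+1) − s_k = 10*k**4 + 20*k**3 + 23*k**2 + 21*k + 10 = t_k.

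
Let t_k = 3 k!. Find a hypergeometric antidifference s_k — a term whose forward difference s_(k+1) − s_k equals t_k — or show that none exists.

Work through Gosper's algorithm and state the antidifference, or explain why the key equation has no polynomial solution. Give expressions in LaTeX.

Compute t_(k+1)/t_k: get k + 1.
Gosper form: A/B · C(k+1)/C(k) with A=k + 1, B=1, C=1.
Need (k + 1)·f(k+1) − (1)·f(k) = 1.
From deg A=1, deg B=0, deg C=0: d=-1.
d = -1 < 0 ⇒ no nonzero polynomial f; not summable.

none — t_k is not Gosper-summable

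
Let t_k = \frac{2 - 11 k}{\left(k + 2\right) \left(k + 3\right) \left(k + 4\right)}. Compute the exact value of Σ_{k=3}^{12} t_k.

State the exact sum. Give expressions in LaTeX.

t_(k+1)/t_k = (k + 2)*(11*k + 9)/((k + 5)*(11*k - 2)).
A = k + 2, B = k + 5, C = k - 2/11.
Need (k + 2)·f(k+1) − (k + 4)·f(k) = k - 2/11.
Bound: deg f ≤ 2.
Match coefficients ⇒ f(k) = k*(5*k - 8)/33.
Certificate R = B(k−1)f/C = k*(k + 4)*(5*k - 8)/(3*(11*k - 2)) gives s_k = k*(8 - 5*k)/(3*(k + 2)*(k + 3)).
Check: Δs_k = (2 - 11*k)/(k**3 + 9*k**2 + 26*k + 24). ✓
Σ_(k=3)^(12) t_k = s_(13) − s_(3) = -247/240 − (-7/30) = -191/240.

Σ = -191/240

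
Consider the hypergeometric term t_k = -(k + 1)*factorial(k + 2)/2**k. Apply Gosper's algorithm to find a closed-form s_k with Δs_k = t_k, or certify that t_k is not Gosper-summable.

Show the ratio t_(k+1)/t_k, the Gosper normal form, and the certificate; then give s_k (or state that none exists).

The ratio is (k + 2)*(k + 3)/(2*(k + 1)).
A = k/2 + 3/2, B = 1, C = k + 1.
Key eq: (k/2 + 3/2)·f(k+1) = (1)·f(k) + (k + 1).
Degrees (1,0,1) ⇒ d ≤ 0.
Solve for f: f(k) = 2 (degree 0 ≤ 0).
So s_k = (B(k−1)f/C)·t_k = (2/(k + 1))·t_k = -2**(1 - k)*factorial(k + 2).
s_(k+1) − s_k = -(k + 1)*factorial(k + 2)/2**k = t_k.

s_k = -2**(1 - k)*factorial(k + 2)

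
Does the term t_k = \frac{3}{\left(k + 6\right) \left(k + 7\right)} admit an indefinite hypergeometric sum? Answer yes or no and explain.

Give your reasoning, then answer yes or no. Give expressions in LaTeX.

t_(k+1)/t_k = (k + 6)/(k + 8).
Normal form (A,B,C) = (k + 6, k + 8, 1).
Key eq: (k + 6)·f(k+1) = (k + 7)·f(k) + (1).
Degrees (1,1,0) ⇒ d ≤ 1.
Solve for f: f(k) = k/6 (degree 1 ≤ 1).
Then R = B(k−1)f/C = k*(k + 7)/6, so s_k = R(k)·t_k = k/(2*(k + 6)).
Verify: 3/(k**2 + 13*k + 42) matches t_k.

Yes. s_k = \frac{k}{2 \left(k + 6\right)}.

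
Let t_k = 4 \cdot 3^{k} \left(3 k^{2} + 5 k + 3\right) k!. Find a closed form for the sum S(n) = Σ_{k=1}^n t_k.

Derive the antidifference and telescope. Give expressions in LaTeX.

S(n) = 12 \cdot 3^{n} n^{2} n! + 24 \cdot 3^{n} n n! + 12 \cdot 3^{n} n! - 12

Step 1: r(k) = 3*(3*k**3 + 14*k**2 + 22*k + 11)/(3*k**2 + 5*k + 3).
So A=3*k + 3 and B=1, with C=k**2 + 5*k/3 + 1.
Need (3*k + 3)·f(k+1) − (1)·f(k) = k**2 + 5*k/3 + 1.
From deg A=1, deg B=0, deg C=2: d=1.
Solving with deg f ≤ 1: f(k) = k/3.
Certificate R = B(k−1)f/C = k/(3*k**2 + 5*k + 3) gives s_k = 4*3**k*k*factorial(k).
Check: Δs_k = 4*3**k*(3*k**2 + 5*k + 3)*factorial(k). ✓
s_(n+1) = 12*3**n*(n + 1)*factorial(n + 1) and s_(1) = 12, so S(n) = 12*3**n*n**2*factorial(n) + 24*3**n*n*factorial(n) + 12*3**n*factorial(n) - 12.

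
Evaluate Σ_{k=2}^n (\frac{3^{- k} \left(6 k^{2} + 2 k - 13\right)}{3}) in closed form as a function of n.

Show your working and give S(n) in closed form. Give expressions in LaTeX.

S(n) = 3^{- n - 2} \left(17 \cdot 3^{n} - 9 n^{2} - 30 n - 12\right)

The ratio is (6*k**2 + 14*k - 5)/(3*(6*k**2 + 2*k - 13)).
Take A(k)=1/3, B(k)=1, C(k)=k**2 + k/3 - 13/6.
Solve (1/3)·f(k+1) − (1)·f(k) = k**2 + k/3 - 13/6.
From deg A=0, deg B=0, deg C=2: d=2.
Solve for f: f(k) = -(3*k**2 + 4*k - 3)/2 (degree 2 ≤ 2).
Get s_k = R·t_k = (-3*k**2 - 4*k + 3)/3**k with R(k) = B(k−1)f(k)/C(k) = -3*(3*k**2 + 4*k - 3)/(6*k**2 + 2*k - 13).
Δs = (6*k**2 + 2*k - 13)/(3*3**k), as required.
Telescope: S(n) = s_(n+1) − s_(2) = 3**(-n - 1)*(-3*n**2 - 10*n - 4) − (-17/9) = 3**(-n - 2)*(17*3**n - 9*n**2 - 30*n - 12).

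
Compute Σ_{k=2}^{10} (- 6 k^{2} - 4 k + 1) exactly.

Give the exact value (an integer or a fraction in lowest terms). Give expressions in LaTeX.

t_(k+1)/t_k = (6*k**2 + 16*k + 9)/(6*k**2 + 4*k - 1).
A = 1, B = 1, C = k**2 + 2*k/3 - 1/6.
Solve (1)·f(k+1) − (1)·f(k) = k**2 + 2*k/3 - 1/6.
Degrees (0,0,2) ⇒ d ≤ 3.
Match coefficients ⇒ f(k) = k*(2*k**2 - k - 2)/6.
R(k) = B(k−1)·f(k)/C(k) = k*(2*k**2 - k - 2)/(6*k**2 + 4*k - 1); s_k = R·t_k = k*(-2*k**2 + k + 2).
Δs = -6*k**2 - 4*k + 1, as required.
Sum = s_(11) − s_(2); s_(11) = -2519, s_(2) = -8 ⇒ -2511.

Σ = -2511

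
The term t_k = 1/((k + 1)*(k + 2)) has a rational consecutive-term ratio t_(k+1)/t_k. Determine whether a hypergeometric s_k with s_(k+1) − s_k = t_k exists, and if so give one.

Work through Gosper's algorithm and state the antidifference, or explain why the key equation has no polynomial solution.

s_k = k/(k + 1)

Ratio r(k) = (k + 1)/(k + 3).
Take A(k)=k + 1, B(k)=k + 3, C(k)=1.
Set up (k + 1)·f(k+1) − (k + 2)·f(k) − (1) = 0.
Bound: deg f ≤ 1.
A polynomial solution: f(k) = k.
Get s_k = R·t_k = k/(k + 1) with R(k) = B(k−1)f(k)/C(k) = k*(k + 2).
Verify: 1/(k**2 + 3*k + 2) matches t_k.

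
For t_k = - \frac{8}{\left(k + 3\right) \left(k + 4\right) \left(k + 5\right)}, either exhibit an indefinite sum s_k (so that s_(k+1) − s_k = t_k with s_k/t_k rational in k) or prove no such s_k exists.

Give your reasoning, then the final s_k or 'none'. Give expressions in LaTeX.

s_k = \frac{k \left(- k - 7\right)}{3 \left(k + 3\right) \left(k + 4\right)}

t_(k+1)/t_k = (k + 3)/(k + 6).
Normal form (A,B,C) = (k + 3, k + 6, 1).
Set up (k + 3)·f(k+1) − (k + 5)·f(k) − (1) = 0.
Degrees (1,1,0) ⇒ d ≤ 2.
A polynomial solution: f(k) = k*(k + 7)/24.
R(k) = B(k−1)·f(k)/C(k) = k*(k + 5)*(k + 7)/24; s_k = R·t_k = k*(-k - 7)/(3*(k + 3)*(k + 4)).
Verify: -8/(k**3 + 12*k**2 + 47*k + 60) matches t_k.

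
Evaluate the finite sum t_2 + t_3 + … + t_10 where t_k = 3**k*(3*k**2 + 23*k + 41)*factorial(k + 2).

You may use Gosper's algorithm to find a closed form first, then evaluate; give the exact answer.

Σ = 16546470804862704

Step 1: r(k) = 3*(3*k**3 + 38*k**2 + 154*k + 201)/(3*k**2 + 23*k + 41).
Take A(k)=3*k + 9, B(k)=1, C(k)=k**2 + 23*k/3 + 41/3.
f must satisfy (3*k + 9)·f(k+1) − (1)·f(k) = k**2 + 23*k/3 + 41/3.
Bound: deg f ≤ 1.
Coefficient equations give f(k) = (k + 4)/3.
R(k) = B(k−1)·f(k)/C(k) = (k + 4)/(3*k**2 + 23*k + 41); s_k = R·t_k = 3**k*(k + 4)*factorial(k + 2).
Δs = 3**k*(3*k**2 + 23*k + 41)*factorial(k + 2), as required.
Σ_(k=2)^(10) t_k = s_(11) − s_(2) = 16546470804864000 − (1296) = 16546470804862704.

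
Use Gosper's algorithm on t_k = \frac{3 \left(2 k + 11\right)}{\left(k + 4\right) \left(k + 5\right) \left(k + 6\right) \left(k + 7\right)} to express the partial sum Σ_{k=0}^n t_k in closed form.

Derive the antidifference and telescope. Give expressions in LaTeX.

Ratio r(k) = (k + 4)*(2*k + 13)/((k + 8)*(2*k + 11)).
Normal form (A,B,C) = (k + 4, k + 8, k + 11/2).
Solve (k + 4)·f(k+1) − (k + 7)·f(k) = k + 11/2.
Bound: deg f ≤ 3.
A polynomial solution: f(k) = k*(k + 5)*(k + 10)/48.
So s_k = (B(k−1)f/C)·t_k = (k*(k + 5)*(k + 7)*(k + 10)/(24*(2*k + 11)))·t_k = k*(k + 10)/(8*(k**2 + 10*k + 24)).
Check: Δs_k = 3*(2*k + 11)/(k**4 + 22*k**3 + 179*k**2 + 638*k + 840). ✓
Evaluate: s_(n+1) = (n**2 + 12*n + 11)/(8*(n**2 + 12*n + 35)); subtract s_(0) = 0 ⇒ S(n) = (n**2 + 12*n + 11)/(8*(n**2 + 12*n + 35)).

S(n) = \frac{n^{2} + 12 n + 11}{8 \left(n^{2} + 12 n + 35\right)}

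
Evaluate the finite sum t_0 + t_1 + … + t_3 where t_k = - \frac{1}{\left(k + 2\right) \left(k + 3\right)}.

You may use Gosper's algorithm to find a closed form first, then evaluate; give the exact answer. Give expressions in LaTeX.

Σ = -1/3

The ratio is (k + 2)/(k + 4).
Factor: A=k + 2; B=k + 4; C=1.
Key eq: (k + 2)·f(k+1) = (k + 3)·f(k) + (1).
Bound: deg f ≤ 1.
Match coefficients ⇒ f(k) = k/2.
Then R = B(k−1)f/C = k*(k + 3)/2, so s_k = R(k)·t_k = -k/(2*k + 4).
Check: Δs_k = -1/(k**2 + 5*k + 6). ✓
Telescoping: Σ = s_(4) − s_(0) = -1/3 − (0) = -1/3.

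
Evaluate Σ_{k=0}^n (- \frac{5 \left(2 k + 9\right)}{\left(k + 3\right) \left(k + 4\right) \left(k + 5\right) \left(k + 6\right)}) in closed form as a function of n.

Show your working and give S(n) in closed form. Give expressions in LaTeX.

S(n) = \frac{- n^{2} - 10 n - 9}{3 \left(n^{2} + 10 n + 24\right)}

Step 1: r(k) = (k + 3)*(2*k + 11)/((k + 7)*(2*k + 9)).
A = k + 3, B = k + 7, C = k + 9/2.
Solve (k + 3)·f(k+1) − (k + 6)·f(k) = k + 9/2.
From deg A=1, deg B=1, deg C=1: d=3.
Match coefficients ⇒ f(k) = k*(k + 4)*(k + 8)/30.
Get s_k = R·t_k = k*(-k - 8)/(3*(k**2 + 8*k + 15)) with R(k) = B(k−1)f(k)/C(k) = k*(k + 4)*(k + 6)*(k + 8)/(15*(2*k + 9)).
Verify: 5*(-2*k - 9)/(k**4 + 18*k**3 + 119*k**2 + 342*k + 360) matches t_k.
Σ_(k=0)^n t_k = s_(n+1) − s_(0) = ((-n**2 - 10*n - 9)/(3*(n**2 + 10*n + 24))) − (0), i.e. (-n**2 - 10*n - 9)/(3*(n**2 + 10*n + 24)).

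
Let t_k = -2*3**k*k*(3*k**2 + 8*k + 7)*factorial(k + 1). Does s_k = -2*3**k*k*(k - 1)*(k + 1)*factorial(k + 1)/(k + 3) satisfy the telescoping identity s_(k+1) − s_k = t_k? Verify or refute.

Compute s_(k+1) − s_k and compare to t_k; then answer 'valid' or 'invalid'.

s_(k+1) = -6*3**k*k*(k + 1)*(k + 2)*factorial(k + 2)/(k + 4)
s_(k+1) − s_k = -2*3**k*k*(k + 1)*(3*k**3 + 20*k**2 + 45*k + 40)*factorial(k + 1)/((k + 3)*(k + 4))
(s_(k+1) − s_k) − t_k = 4*3**k*k*(3*k**3 + 17*k**2 + 30*k + 22)*factorial(k + 1)/((k + 3)*(k + 4))

Invalid: residual 4*3**k*k*(3*k**3 + 17*k**2 + 30*k + 22)*factorial(k + 1)/((k + 3)*(k + 4)) ≠ 0.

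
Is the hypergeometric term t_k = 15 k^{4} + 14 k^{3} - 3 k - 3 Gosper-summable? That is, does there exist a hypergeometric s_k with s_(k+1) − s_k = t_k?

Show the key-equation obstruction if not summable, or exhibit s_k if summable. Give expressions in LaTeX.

The ratio is (-3*k + 15*(k + 1)**4 + 14*(k + 1)**3 - 6)/(15*k**4 + 14*k**3 - 3*k - 3).
Factor: A=1; B=1; C=k**4 + 14*k**3/15 - k/5 - 1/5.
f must satisfy (1)·f(k+1) − (1)·f(k) = k**4 + 14*k**3/15 - k/5 - 1/5.
Degrees (0,0,4) ⇒ d ≤ 5.
Match coefficients ⇒ f(k) = k*(3*k**4 - 4*k**3 - 2*k**2 + 2*k - 2)/15.
Then R = B(k−1)f/C = k*(3*k**4 - 4*k**3 - 2*k**2 + 2*k - 2)/(15*k**4 + 14*k**3 - 3*k - 3), so s_k = R(k)·t_k = k*(3*k**4 - 4*k**3 - 2*k**2 + 2*k - 2).
Check: Δs_k = 15*k**4 + 14*k**3 - 3*k - 3. ✓

Yes. s_k = k \left(3 k^{4} - 4 k^{3} - 2 k^{2} + 2 k - 2\right).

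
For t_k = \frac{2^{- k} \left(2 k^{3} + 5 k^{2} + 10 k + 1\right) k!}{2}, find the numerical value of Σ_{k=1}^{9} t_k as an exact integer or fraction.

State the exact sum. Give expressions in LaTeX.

t_(k+1)/t_k = (2*k**4 + 13*k**3 + 37*k**2 + 44*k + 18)/(2*(2*k**3 + 5*k**2 + 10*k + 1)).
Normal form (A,B,C) = (k/2 + 1/2, 1, k**3 + 5*k**2/2 + 5*k + 1/2).
Set up (k/2 + 1/2)·f(k+1) − (1)·f(k) − (k**3 + 5*k**2/2 + 5*k + 1/2) = 0.
Bound: deg f ≤ 2.
Solve for f: f(k) = 2*k**2 + 3*k + 4 (degree 2 ≤ 2).
Certificate R = B(k−1)f/C = 2*(2*k**2 + 3*k + 4)/(2*k**3 + 5*k**2 + 10*k + 1) gives s_k = (2*k**2 + 3*k + 4)*factorial(k)/2**k.
s_(k+1) − s_k = (2*k**3 + 5*k**2 + 10*k + 1)*factorial(k)/(2*2**k) = t_k.
Sum = s_(10) − s_(1); s_(10) = 1658475/2, s_(1) = 9/2 ⇒ 829233.

Σ = 829233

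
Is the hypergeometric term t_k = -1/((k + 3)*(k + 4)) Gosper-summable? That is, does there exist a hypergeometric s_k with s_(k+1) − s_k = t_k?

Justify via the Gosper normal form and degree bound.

Ratio r(k) = (k + 3)/(k + 5).
Take A(k)=k + 3, B(k)=k + 5, C(k)=1.
Solve (k + 3)·f(k+1) − (k + 4)·f(k) = 1.
Bound: deg f ≤ 1.
Coefficient equations give f(k) = k/3.
Get s_k = R·t_k = -k/(3*k + 9) with R(k) = B(k−1)f(k)/C(k) = k*(k + 4)/3.
Verify: -1/(k**2 + 7*k + 12) matches t_k.

Yes. s_k = -k/(3*k + 9).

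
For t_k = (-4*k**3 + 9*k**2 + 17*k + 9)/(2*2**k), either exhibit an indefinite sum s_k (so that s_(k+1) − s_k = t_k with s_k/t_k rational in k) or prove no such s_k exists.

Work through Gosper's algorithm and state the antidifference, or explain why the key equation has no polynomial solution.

Step 1: r(k) = (4*k**3 + 3*k**2 - 23*k - 31)/(2*(4*k**3 - 9*k**2 - 17*k - 9)).
Take A(k)=1/2, B(k)=1, C(k)=k**3 - 9*k**2/4 - 17*k/4 - 9/4.
Solve (1/2)·f(k+1) − (1)·f(k) = k**3 - 9*k**2/4 - 17*k/4 - 9/4.
deg f ≤ 3 (via 0,0,3).
Solving with deg f ≤ 3: f(k) = -(4*k**3 + 3*k**2 + k - 1)/2.
R(k) = B(k−1)·f(k)/C(k) = -2*(4*k**3 + 3*k**2 + k - 1)/(4*k**3 - 9*k**2 - 17*k - 9); s_k = R·t_k = (4*k**3 + 3*k**2 + k - 1)/2**k.
s_(k+1) − s_k = (-4*k**3 + 9*k**2 + 17*k + 9)/(2*2**k) = t_k.

s_k = (4*k**3 + 3*k**2 + k - 1)/2**k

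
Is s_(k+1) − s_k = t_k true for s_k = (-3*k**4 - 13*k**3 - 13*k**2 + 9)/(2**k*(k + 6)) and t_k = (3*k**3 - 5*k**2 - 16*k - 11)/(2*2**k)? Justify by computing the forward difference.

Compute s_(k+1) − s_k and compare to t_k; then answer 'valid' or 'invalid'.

Invalid: residual 3*(-3*k**4 - 19*k**3 + 38*k**2 + 105*k + 72)/(2*2**k*(k**2 + 13*k + 42)) ≠ 0.

s_(k+1) = (-3*(k + 1)**4 - 13*(k + 1)**3 - 13*(k + 1)**2 + 9)/(2*2**k*(k + 7))
s_(k+1) − s_k = (3*k**5 + 25*k**4 - 12*k**3 - 315*k**2 - 500*k - 246)/(2*2**k*(k**2 + 13*k + 42))
(s_(k+1) − s_k) − t_k = 3*(-3*k**4 - 19*k**3 + 38*k**2 + 105*k + 72)/(2*2**k*(k**2 + 13*k + 42))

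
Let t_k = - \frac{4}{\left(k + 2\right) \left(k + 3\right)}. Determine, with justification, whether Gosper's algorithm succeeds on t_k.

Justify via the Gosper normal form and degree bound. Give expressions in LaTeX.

Yes. s_k = - \frac{2 k}{k + 2}.

t_(k+1)/t_k = (k + 2)/(k + 4).
Factor: A=k + 2; B=k + 4; C=1.
Need (k + 2)·f(k+1) − (k + 3)·f(k) = 1.
deg f ≤ 1 (via 1,1,0).
Solve for f: f(k) = k/2 (degree 1 ≤ 1).
Certificate R = B(k−1)f/C = k*(k + 3)/2 gives s_k = -2*k/(k + 2).
s_(k+1) − s_k = -4/(k**2 + 5*k + 6) = t_k.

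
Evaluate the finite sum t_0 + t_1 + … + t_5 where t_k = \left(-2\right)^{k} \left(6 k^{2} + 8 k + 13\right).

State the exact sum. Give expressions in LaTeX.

Σ = -4797

The ratio is 2*(-6*k**2 - 20*k - 27)/(6*k**2 + 8*k + 13).
Factor: A=-2; B=1; C=k**2 + 4*k/3 + 13/6.
Key eq: (-2)·f(k+1) = (1)·f(k) + (k**2 + 4*k/3 + 13/6).
From deg A=0, deg B=0, deg C=2: d=2.
A polynomial solution: f(k) = -(2*k**2 + 3)/6.
Certificate R = B(k−1)f/C = -(2*k**2 + 3)/(6*k**2 + 8*k + 13) gives s_k = (-2)**k*(-2*k**2 - 3).
s_(k+1) − s_k = (-2)**k*(6*k**2 + 8*k + 13) = t_k.
Σ_(k=0)^(5) t_k = s_(6) − s_(0) = -4800 − (-3) = -4797.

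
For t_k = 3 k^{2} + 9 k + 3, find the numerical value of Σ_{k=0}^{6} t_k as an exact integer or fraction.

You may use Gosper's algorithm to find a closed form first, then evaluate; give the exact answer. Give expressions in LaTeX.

Σ = 483

The ratio is (k**2 + 5*k + 5)/(k**2 + 3*k + 1).
So A=1 and B=1, with C=k**2 + 3*k + 1.
Need (1)·f(k+1) − (1)·f(k) = k**2 + 3*k + 1.
deg f ≤ 3 (via 0,0,2).
Solving with deg f ≤ 3: f(k) = k*(k**2 + 3*k - 1)/3.
Certificate R = B(k−1)f/C = k*(k**2 + 3*k - 1)/(3*(k**2 + 3*k + 1)) gives s_k = k*(k**2 + 3*k - 1).
Verify: 3*k**2 + 9*k + 3 matches t_k.
Telescoping: Σ = s_(7) − s_(0) = 483 − (0) = 483.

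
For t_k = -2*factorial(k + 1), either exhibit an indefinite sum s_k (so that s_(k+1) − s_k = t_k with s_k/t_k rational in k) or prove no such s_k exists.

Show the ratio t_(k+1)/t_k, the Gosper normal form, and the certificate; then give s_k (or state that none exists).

r(k) = k + 2 after simplifying.
Take A(k)=k + 2, B(k)=1, C(k)=1.
Key eq: (k + 2)·f(k+1) = (1)·f(k) + (1).
Bound: deg f ≤ -1.
d = -1 < 0 ⇒ no nonzero polynomial f; not summable.

no hypergeometric antidifference exists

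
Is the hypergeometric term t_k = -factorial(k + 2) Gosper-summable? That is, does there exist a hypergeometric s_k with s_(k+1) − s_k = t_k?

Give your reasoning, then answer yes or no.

The ratio is k + 3.
Normal form (A,B,C) = (k + 3, 1, 1).
Set up (k + 3)·f(k+1) − (1)·f(k) − (1) = 0.
deg f ≤ -1 (via 1,0,0).
d = -1 < 0 ⇒ no nonzero polynomial f; not summable.

No. Not Gosper-summable.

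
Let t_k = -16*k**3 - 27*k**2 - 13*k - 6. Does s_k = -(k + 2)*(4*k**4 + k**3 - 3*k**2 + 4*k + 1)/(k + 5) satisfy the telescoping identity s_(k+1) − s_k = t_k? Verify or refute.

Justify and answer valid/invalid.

s_(k+1) = (-4*k**5 - 29*k**4 - 75*k**3 - 89*k**2 - 58*k - 21)/(k + 6)
s_(k+1) − s_k = (-16*k**5 - 167*k**4 - 472*k**3 - 506*k**2 - 255*k - 93)/(k**2 + 11*k + 30)
(s_(k+1) − s_k) − t_k = 3*(12*k**4 + 106*k**3 + 151*k**2 + 67*k + 29)/(k**2 + 11*k + 30)

Invalid: residual 3*(12*k**4 + 106*k**3 + 151*k**2 + 67*k + 29)/(k**2 + 11*k + 30) ≠ 0.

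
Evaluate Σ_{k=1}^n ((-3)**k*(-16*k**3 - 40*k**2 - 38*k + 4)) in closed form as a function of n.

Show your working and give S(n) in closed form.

S(n) = 3*(-3)**n*n*(-4*n**2 - 13*n - 13)

Step 1: r(k) = 3*(-8*k**3 - 44*k**2 - 83*k - 45)/(8*k**3 + 20*k**2 + 19*k - 2).
Factor: A=-3; B=1; C=k**3 + 5*k**2/2 + 19*k/8 - 1/4.
Solve (-3)·f(k+1) − (1)·f(k) = k**3 + 5*k**2/2 + 19*k/8 - 1/4.
From deg A=0, deg B=0, deg C=3: d=3.
Solving with deg f ≤ 3: f(k) = -(k - 1)*(4*k**2 + 5*k + 4)/16.
Then R = B(k−1)f/C = -(k - 1)*(4*k**2 + 5*k + 4)/(2*(8*k**3 + 20*k**2 + 19*k - 2)), so s_k = R(k)·t_k = (-3)**k*(4*k**3 + k**2 - k - 4).
Check: Δs_k = (-3)**k*(-16*k**3 - 40*k**2 - 38*k + 4). ✓
Σ_(k=1)^n t_k = s_(n+1) − s_(1) = (3*(-3)**n*n*(-4*n**2 - 13*n - 13)) − (0), i.e. 3*(-3)**n*n*(-4*n**2 - 13*n - 13).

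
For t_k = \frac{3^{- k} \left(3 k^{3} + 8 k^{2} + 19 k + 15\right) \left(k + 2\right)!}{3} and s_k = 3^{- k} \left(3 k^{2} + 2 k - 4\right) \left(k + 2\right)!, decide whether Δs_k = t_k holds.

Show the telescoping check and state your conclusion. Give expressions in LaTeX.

s_(k+1) = (3*k**2 + 8*k + 1)*factorial(k + 3)/(3*3**k)
s_(k+1) − s_k = (3*k**3 + 8*k**2 + 19*k + 15)*factorial(k + 2)/(3*3**k)
(s_(k+1) − s_k) − t_k = 0

valid (s_(k+1) − s_k reduces to t_k)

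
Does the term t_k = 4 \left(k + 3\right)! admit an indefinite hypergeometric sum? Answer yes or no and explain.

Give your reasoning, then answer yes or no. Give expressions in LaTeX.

No — key equation has no polynomial f.

The ratio is k + 4.
Gosper form: A/B · C(k+1)/C(k) with A=k + 4, B=1, C=1.
f must satisfy (k + 4)·f(k+1) − (1)·f(k) = 1.
d = -1 from the (1,0,0) case.
Negative degree bound (-1): no f exists, t_k not Gosper-summable.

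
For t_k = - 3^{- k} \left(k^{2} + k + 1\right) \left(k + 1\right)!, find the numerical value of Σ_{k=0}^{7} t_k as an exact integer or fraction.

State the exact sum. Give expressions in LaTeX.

Ratio r(k) = (k + 2)*(k + (k + 1)**2 + 2)/(3*(k**2 + k + 1)).
Gosper form: A/B · C(k+1)/C(k) with A=k/3 + 2/3, B=1, C=k**2 + k + 1.
Set up (k/3 + 2/3)·f(k+1) − (1)·f(k) − (k**2 + k + 1) = 0.
Bound: deg f ≤ 1.
Solving with deg f ≤ 1: f(k) = 3*(k + 1).
Then R = B(k−1)f/C = 3*(k + 1)/(k**2 + k + 1), so s_k = R(k)·t_k = -3**(1 - k)*(k + 1)*factorial(k + 1).
Check: Δs_k = -(k**2 + k + 1)*factorial(k + 1)/3**k. ✓
Sum = s_(8) − s_(0); s_(8) = -4480/3, s_(0) = -3 ⇒ -4471/3.

Σ = -4471/3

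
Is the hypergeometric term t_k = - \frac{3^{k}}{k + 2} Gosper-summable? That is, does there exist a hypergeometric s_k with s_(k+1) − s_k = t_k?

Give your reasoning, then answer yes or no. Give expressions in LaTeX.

Ratio r(k) = 3*(k + 2)/(k + 3).
Factor: A=3*k + 6; B=k + 3; C=1.
Solve (3*k + 6)·f(k+1) − (k + 2)·f(k) = 1.
From deg A=1, deg B=1, deg C=0: d=-1.
deg f ≤ -1 is impossible — no certificate.

No — t_k has no hypergeometric antidifference.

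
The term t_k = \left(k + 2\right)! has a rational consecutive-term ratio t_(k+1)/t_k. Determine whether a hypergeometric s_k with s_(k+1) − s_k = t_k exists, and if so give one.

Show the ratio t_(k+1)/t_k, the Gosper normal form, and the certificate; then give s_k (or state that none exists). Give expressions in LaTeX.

Step 1: r(k) = k + 3.
Normal form (A,B,C) = (k + 3, 1, 1).
Key eq: (k + 3)·f(k+1) = (1)·f(k) + (1).
deg f ≤ -1 (via 1,0,0).
d = -1 < 0 ⇒ no nonzero polynomial f; not summable.

no hypergeometric antidifference exists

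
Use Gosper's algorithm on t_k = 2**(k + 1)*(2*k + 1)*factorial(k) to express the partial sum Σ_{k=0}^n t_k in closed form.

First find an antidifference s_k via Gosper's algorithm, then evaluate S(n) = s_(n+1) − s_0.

Ratio r(k) = 2*(k + 1)*(2*k + 3)/(2*k + 1).
Normal form (A,B,C) = (2*k + 2, 1, k + 1/2).
Key eq: (2*k + 2)·f(k+1) = (1)·f(k) + (k + 1/2).
deg f ≤ 0 (via 1,0,1).
Solving with deg f ≤ 0: f(k) = 1/2.
Certificate R = B(k−1)f/C = 1/(2*k + 1) gives s_k = 2**(k + 1)*factorial(k).
Verify: 2**(k + 1)*(2*k + 1)*factorial(k) matches t_k.
Telescope: S(n) = s_(n+1) − s_(0) = 2**(n + 2)*factorial(n + 1) − (2) = 4*2**n*factorial(n + 1) - 2.

S(n) = 4*2**n*factorial(n + 1) - 2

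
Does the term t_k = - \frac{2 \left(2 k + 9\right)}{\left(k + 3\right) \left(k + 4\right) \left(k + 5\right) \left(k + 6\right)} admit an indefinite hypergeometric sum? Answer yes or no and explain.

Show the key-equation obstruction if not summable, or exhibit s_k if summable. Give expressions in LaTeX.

t_(k+1)/t_k = (k + 3)*(2*k + 11)/((k + 7)*(2*k + 9)).
A = k + 3, B = k + 7, C = k + 9/2.
Need (k + 3)·f(k+1) − (k + 6)·f(k) = k + 9/2.
Degrees (1,1,1) ⇒ d ≤ 3.
Solve for f: f(k) = k*(k + 4)*(k + 8)/30 (degree 3 ≤ 3).
Get s_k = R·t_k = 2*k*(-k - 8)/(15*(k**2 + 8*k + 15)) with R(k) = B(k−1)f(k)/C(k) = k*(k + 4)*(k + 6)*(k + 8)/(15*(2*k + 9)).
Δs = 2*(-2*k - 9)/(k**4 + 18*k**3 + 119*k**2 + 342*k + 360), as required.

Yes. s_k = \frac{2 k \left(- k - 8\right)}{15 \left(k^{2} + 8 k + 15\right)}.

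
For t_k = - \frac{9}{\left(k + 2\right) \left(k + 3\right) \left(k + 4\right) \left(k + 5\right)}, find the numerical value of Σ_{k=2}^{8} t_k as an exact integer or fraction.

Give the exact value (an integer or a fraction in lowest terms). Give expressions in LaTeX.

t_(k+1)/t_k = (k + 2)/(k + 6).
Factor: A=k + 2; B=k + 6; C=1.
Set up (k + 2)·f(k+1) − (k + 5)·f(k) − (1) = 0.
d = 3 from the (1,1,0) case.
Solve for f: f(k) = k*(k**2 + 9*k + 26)/72 (degree 3 ≤ 3).
So s_k = (B(k−1)f/C)·t_k = (k*(k + 5)*(k**2 + 9*k + 26)/72)·t_k = k*(-k**2 - 9*k - 26)/(8*(k + 2)*(k + 3)*(k + 4)).
Verify: -9/(k**4 + 14*k**3 + 71*k**2 + 154*k + 120) matches t_k.
Evaluate s at k=9 and k=2: -141/1144 and -1/10; difference -133/5720.

Σ = -133/5720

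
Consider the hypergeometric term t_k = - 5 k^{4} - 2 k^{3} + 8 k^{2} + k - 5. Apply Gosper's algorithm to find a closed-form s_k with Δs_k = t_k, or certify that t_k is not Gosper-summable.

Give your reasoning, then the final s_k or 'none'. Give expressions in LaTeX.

s_k = k \left(- k^{4} + 2 k^{3} + 2 k^{2} - 4 k - 4\right)

t_(k+1)/t_k = (5*k**4 + 22*k**3 + 28*k**2 + 9*k + 3)/(5*k**4 + 2*k**3 - 8*k**2 - k + 5).
Gosper form: A/B · C(k+1)/C(k) with A=1, B=1, C=k**4 + 2*k**3/5 - 8*k**2/5 - k/5 + 1.
Set up (1)·f(k+1) − (1)·f(k) − (k**4 + 2*k**3/5 - 8*k**2/5 - k/5 + 1) = 0.
Degrees (0,0,4) ⇒ d ≤ 5.
Solve for f: f(k) = k*(k**4 - 2*k**3 - 2*k**2 + 4*k + 4)/5 (degree 5 ≤ 5).
R(k) = B(k−1)·f(k)/C(k) = k*(k**4 - 2*k**3 - 2*k**2 + 4*k + 4)/(5*k**4 + 2*k**3 - 8*k**2 - k + 5); s_k = R·t_k = k*(-k**4 + 2*k**3 + 2*k**2 - 4*k - 4).
Δs = -5*k**4 - 2*k**3 + 8*k**2 + k - 5, as required.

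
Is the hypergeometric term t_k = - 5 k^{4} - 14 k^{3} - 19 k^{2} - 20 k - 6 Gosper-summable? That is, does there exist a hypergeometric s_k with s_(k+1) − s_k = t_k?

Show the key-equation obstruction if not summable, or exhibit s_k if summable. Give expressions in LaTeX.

Compute t_(k+1)/t_k: get (5*k**4 + 34*k**3 + 91*k**2 + 120*k + 64)/(5*k**4 + 14*k**3 + 19*k**2 + 20*k + 6).
A = 1, B = 1, C = k**4 + 14*k**3/5 + 19*k**2/5 + 4*k + 6/5.
Need (1)·f(k+1) − (1)·f(k) = k**4 + 14*k**3/5 + 19*k**2/5 + 4*k + 6/5.
Bound: deg f ≤ 5.
Solve for f: f(k) = k*(k**4 + k**3 + k**2 + 4*k - 1)/5 (degree 5 ≤ 5).
Get s_k = R·t_k = k*(-k**4 - k**3 - k**2 - 4*k + 1) with R(k) = B(k−1)f(k)/C(k) = k*(k**4 + k**3 + k**2 + 4*k - 1)/(5*k**4 + 14*k**3 + 19*k**2 + 20*k + 6).
Check: Δs_k = -5*k**4 - 14*k**3 - 19*k**2 - 20*k - 6. ✓

Yes. s_k = k \left(- k^{4} - k^{3} - k^{2} - 4 k + 1\right).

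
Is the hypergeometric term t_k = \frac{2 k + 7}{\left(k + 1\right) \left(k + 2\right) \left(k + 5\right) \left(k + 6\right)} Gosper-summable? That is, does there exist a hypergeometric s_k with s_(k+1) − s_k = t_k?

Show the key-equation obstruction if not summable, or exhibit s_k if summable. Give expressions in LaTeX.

Yes. s_k = \frac{k \left(k + 6\right)}{5 \left(k^{2} + 6 k + 5\right)}.

r(k) = (k + 1)*(k + 5)*(2*k + 9)/((k + 3)*(k + 7)*(2*k + 7)) after simplifying.
Factor: A=k + 1; B=k + 7; C=k**3 + 21*k**2/2 + 73*k/2 + 42.
Key eq: (k + 1)·f(k+1) = (k + 6)·f(k) + (k**3 + 21*k**2/2 + 73*k/2 + 42).
Degrees (1,1,3) ⇒ d ≤ 5.
A polynomial solution: f(k) = k*(k + 2)*(k + 3)*(k + 4)*(k + 6)/10.
Get s_k = R·t_k = k*(k + 6)/(5*(k**2 + 6*k + 5)) with R(k) = B(k−1)f(k)/C(k) = k*(k + 2)*(k + 6)**2/(5*(2*k + 7)).
Verify: (2*k + 7)/(k**4 + 14*k**3 + 65*k**2 + 112*k + 60) matches t_k.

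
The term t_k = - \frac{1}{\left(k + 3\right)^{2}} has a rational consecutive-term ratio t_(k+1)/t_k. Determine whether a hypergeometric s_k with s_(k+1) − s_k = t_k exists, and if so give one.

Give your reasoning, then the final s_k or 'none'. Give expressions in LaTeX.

The ratio is (k + 3)**2/(k + 4)**2.
Take A(k)=k**2 + 6*k + 9, B(k)=k**2 + 8*k + 16, C(k)=1.
Solve (k**2 + 6*k + 9)·f(k+1) − (k**2 + 6*k + 9)·f(k) = 1.
Bound: deg f ≤ 0.
f = c0 ⇒ A·f(k+1) − B(k−1)·f(k) − C = -1. The system {-1 = 0} is inconsistent; no antidifference.

none (Gosper's algorithm certifies no s_k)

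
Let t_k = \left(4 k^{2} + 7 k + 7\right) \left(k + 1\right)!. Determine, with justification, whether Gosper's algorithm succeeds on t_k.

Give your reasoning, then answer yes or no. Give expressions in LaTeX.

t_(k+1)/t_k = (k + 2)*(7*k + 4*(k + 1)**2 + 14)/(4*k**2 + 7*k + 7).
A = k + 2, B = 1, C = k**2 + 7*k/4 + 7/4.
Set up (k + 2)·f(k+1) − (1)·f(k) − (k**2 + 7*k/4 + 7/4) = 0.
deg f ≤ 1 (via 1,0,2).
Solving with deg f ≤ 1: f(k) = (4*k - 1)/4.
R(k) = B(k−1)·f(k)/C(k) = (4*k - 1)/(4*k**2 + 7*k + 7); s_k = R·t_k = (4*k - 1)*factorial(k + 1).
s_(k+1) − s_k = (4*k**2 + 7*k + 7)*factorial(k + 1) = t_k.

Yes. s_k = \left(4 k - 1\right) \left(k + 1\right)!.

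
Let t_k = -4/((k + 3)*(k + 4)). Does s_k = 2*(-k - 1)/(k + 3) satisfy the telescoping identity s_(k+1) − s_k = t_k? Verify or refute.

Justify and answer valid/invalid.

s_(k+1) = 2*(-k - 2)/(k + 4)
s_(k+1) − s_k = -4/(k**2 + 7*k + 12)
(s_(k+1) − s_k) − t_k = 0

Valid — Δs_k = t_k.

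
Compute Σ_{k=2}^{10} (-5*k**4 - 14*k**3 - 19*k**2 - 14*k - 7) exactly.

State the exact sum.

Σ = -177111

Ratio r(k) = (5*k**4 + 34*k**3 + 91*k**2 + 114*k + 59)/(5*k**4 + 14*k**3 + 19*k**2 + 14*k + 7).
A = 1, B = 1, C = k**4 + 14*k**3/5 + 19*k**2/5 + 14*k/5 + 7/5.
Set up (1)·f(k+1) − (1)·f(k) − (k**4 + 14*k**3/5 + 19*k**2/5 + 14*k/5 + 7/5) = 0.
From deg A=0, deg B=0, deg C=4: d=5.
Solving with deg f ≤ 5: f(k) = k*(k**4 + k**3 + k**2 + k + 3)/5.
Get s_k = R·t_k = k*(-k**4 - k**3 - k**2 - k - 3) with R(k) = B(k−1)f(k)/C(k) = k*(k**4 + k**3 + k**2 + k + 3)/(5*k**4 + 14*k**3 + 19*k**2 + 14*k + 7).
Verify: -5*k**4 - 14*k**3 - 19*k**2 - 14*k - 7 matches t_k.
Sum = s_(11) − s_(2); s_(11) = -177177, s_(2) = -66 ⇒ -177111.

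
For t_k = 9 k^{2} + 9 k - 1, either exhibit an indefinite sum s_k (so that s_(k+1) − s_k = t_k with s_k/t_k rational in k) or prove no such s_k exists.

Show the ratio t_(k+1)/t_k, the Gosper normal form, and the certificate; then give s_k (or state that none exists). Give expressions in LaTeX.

Step 1: r(k) = (9*k**2 + 27*k + 17)/(9*k**2 + 9*k - 1).
Take A(k)=1, B(k)=1, C(k)=k**2 + k - 1/9.
Set up (1)·f(k+1) − (1)·f(k) − (k**2 + k - 1/9) = 0.
Degrees (0,0,2) ⇒ d ≤ 3.
A polynomial solution: f(k) = k*(3*k**2 - 4)/9.
Certificate R = B(k−1)f/C = k*(3*k**2 - 4)/(9*k**2 + 9*k - 1) gives s_k = k*(3*k**2 - 4).
Δs = 9*k**2 + 9*k - 1, as required.

s_k = k \left(3 k^{2} - 4\right)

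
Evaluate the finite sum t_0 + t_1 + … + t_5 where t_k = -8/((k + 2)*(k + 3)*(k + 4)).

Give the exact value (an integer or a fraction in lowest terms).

Σ = -11/18

r(k) = (k + 2)/(k + 5) after simplifying.
A = k + 2, B = k + 5, C = 1.
Set up (k + 2)·f(k+1) − (k + 4)·f(k) − (1) = 0.
deg f ≤ 2 (via 1,1,0).
A polynomial solution: f(k) = k*(k + 5)/12.
R(k) = B(k−1)·f(k)/C(k) = k*(k + 4)*(k + 5)/12; s_k = R·t_k = 2*k*(-k - 5)/(3*(k + 2)*(k + 3)).
Δs = -8/(k**3 + 9*k**2 + 26*k + 24), as required.
Σ_(k=0)^(5) t_k = s_(6) − s_(0) = -11/18 − (0) = -11/18.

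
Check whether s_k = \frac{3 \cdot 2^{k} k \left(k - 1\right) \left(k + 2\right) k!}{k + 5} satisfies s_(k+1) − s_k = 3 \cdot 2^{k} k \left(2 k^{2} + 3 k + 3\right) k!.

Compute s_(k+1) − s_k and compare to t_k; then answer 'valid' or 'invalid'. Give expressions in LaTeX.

s_(k+1) = 6*2**k*k*(k + 1)*(k + 3)*factorial(k + 1)/(k + 6)
s_(k+1) − s_k = 3*2**k*k*(2*k**4 + 19*k**3 + 57*k**2 + 72*k + 42)*factorial(k)/((k + 5)*(k + 6))
(s_(k+1) − s_k) − t_k = -9*2**k*k*(2*k**3 + 13*k**2 + 17*k + 16)*factorial(k)/((k + 5)*(k + 6))

Invalid: residual - \frac{9 \cdot 2^{k} k \left(2 k^{3} + 13 k^{2} + 17 k + 16\right) k!}{\left(k + 5\right) \left(k + 6\right)} ≠ 0.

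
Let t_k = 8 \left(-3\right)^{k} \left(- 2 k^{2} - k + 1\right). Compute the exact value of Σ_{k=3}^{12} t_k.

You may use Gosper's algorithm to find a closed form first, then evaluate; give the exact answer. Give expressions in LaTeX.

Σ = -991668312

The ratio is 3*(-k - 2*(k + 1)**2)/(2*k**2 + k - 1).
So A=-3 and B=1, with C=k**2 + k/2 - 1/2.
Need (-3)·f(k+1) − (1)·f(k) = k**2 + k/2 - 1/2.
Bound: deg f ≤ 2.
Solve for f: f(k) = -(2*k**2 - 2*k - 1)/8 (degree 2 ≤ 2).
Then R = B(k−1)f/C = -(2*k**2 - 2*k - 1)/(4*(k + 1)*(2*k - 1)), so s_k = R(k)·t_k = (-3)**k*(4*k**2 - 4*k - 2).
Δs = 8*(-3)**k*(-2*k**2 - k + 1), as required.
Telescoping: Σ = s_(13) − s_(3) = -991668906 − (-594) = -991668312.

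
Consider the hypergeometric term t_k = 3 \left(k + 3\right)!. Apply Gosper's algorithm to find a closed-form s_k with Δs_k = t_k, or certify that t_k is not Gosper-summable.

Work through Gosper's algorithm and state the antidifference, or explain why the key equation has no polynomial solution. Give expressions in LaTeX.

none (Gosper's algorithm certifies no s_k)

Ratio r(k) = k + 4.
Factor: A=k + 4; B=1; C=1.
Need (k + 4)·f(k+1) − (1)·f(k) = 1.
Bound: deg f ≤ -1.
d = -1 < 0 ⇒ no nonzero polynomial f; not summable.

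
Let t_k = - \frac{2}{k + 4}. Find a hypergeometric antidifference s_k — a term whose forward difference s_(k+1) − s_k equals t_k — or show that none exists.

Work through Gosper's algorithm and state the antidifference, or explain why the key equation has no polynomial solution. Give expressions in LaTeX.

The ratio is (k + 4)/(k + 5).
Gosper form: A/B · C(k+1)/C(k) with A=k + 4, B=k + 5, C=1.
Solve (k + 4)·f(k+1) − (k + 4)·f(k) = 1.
Bound: deg f ≤ 0.
f = c0 ⇒ A·f(k+1) − B(k−1)·f(k) − C = -1. The system {-1 = 0} is inconsistent; no antidifference.

none — t_k is not Gosper-summable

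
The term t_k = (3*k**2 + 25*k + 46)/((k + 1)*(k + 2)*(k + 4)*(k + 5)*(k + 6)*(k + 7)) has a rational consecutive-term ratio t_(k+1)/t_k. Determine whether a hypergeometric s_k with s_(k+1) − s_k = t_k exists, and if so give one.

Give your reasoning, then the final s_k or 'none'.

r(k) = (k + 1)*(k + 4)*(25*k + 3*(k + 1)**2 + 71)/((k + 3)*(k + 8)*(3*k**2 + 25*k + 46)) after simplifying.
So A=k + 1 and B=k + 8, with C=k**3 + 34*k**2/3 + 121*k/3 + 46.
Solve (k + 1)·f(k+1) − (k + 7)·f(k) = k**3 + 34*k**2/3 + 121*k/3 + 46.
Bound: deg f ≤ 6.
Coefficient equations give f(k) = k*(k + 2)*(k + 3)*(k + 5)*(k**2 + 11*k + 34)/72.
R(k) = B(k−1)·f(k)/C(k) = k*(k + 2)*(k + 5)*(k + 7)*(k**2 + 11*k + 34)/(24*(3*k**2 + 25*k + 46)); s_k = R·t_k = k*(k**2 + 11*k + 34)/(24*(k**3 + 11*k**2 + 34*k + 24)).
s_(k+1) − s_k = (3*k**2 + 25*k + 46)/(k**6 + 25*k**5 + 247*k**4 + 1219*k**3 + 3112*k**2 + 3796*k + 1680) = t_k.

s_k = k*(k**2 + 11*k + 34)/(24*(k**3 + 11*k**2 + 34*k + 24))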